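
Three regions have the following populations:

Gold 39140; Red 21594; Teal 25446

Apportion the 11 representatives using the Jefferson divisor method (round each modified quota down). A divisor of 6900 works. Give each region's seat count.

With modified divisor 6900: modified quotas Gold 5.672, Red 3.130, Teal 3.688.
Rounding down: Gold 5, Red 3, Teal 3 (total 11).

Gold: 5; Red: 3; Teal: 3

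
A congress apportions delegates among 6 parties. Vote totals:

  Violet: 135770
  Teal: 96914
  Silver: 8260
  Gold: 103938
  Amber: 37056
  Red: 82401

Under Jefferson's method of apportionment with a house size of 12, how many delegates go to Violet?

Standard divisor 464339/12 ≈ 38694.917; standard quotas: Violet 3.509, Teal 2.505, Silver 0.213, Gold 2.686, Amber 0.958, Red 2.130.
Rounding down gives 3, 2, 0, 2, 0, 2 = 9 seats, so the divisor must be adjusted.
With modified divisor 33100: modified quotas Violet 4.102, Teal 2.928, Silver 0.250, Gold 3.140, Amber 1.120, Red 2.489.
Rounding down: Violet 4, Teal 2, Silver 0, Gold 3, Amber 1, Red 2 (total 12).
Violet receives 4.

4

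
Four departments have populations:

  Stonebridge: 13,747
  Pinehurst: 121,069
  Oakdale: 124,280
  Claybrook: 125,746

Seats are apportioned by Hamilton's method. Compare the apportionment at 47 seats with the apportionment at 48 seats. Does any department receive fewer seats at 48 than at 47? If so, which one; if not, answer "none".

At 47 seats: Stonebridge 2, Pinehurst 15, Oakdale 15, Claybrook 15.
At 48 seats: Stonebridge 2, Pinehurst 15, Oakdale 15, Claybrook 16.
No department's allocation decreased.

none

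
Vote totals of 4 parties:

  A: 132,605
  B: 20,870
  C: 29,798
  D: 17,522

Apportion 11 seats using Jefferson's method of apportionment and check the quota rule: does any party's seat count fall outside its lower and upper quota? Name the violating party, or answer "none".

none

Standard quotas: A 7.264, B 1.143, C 1.632, D 0.960.
Jefferson allocation: A 8, B 1, C 1, D 1.
Every allocation lies between the lower and upper quota.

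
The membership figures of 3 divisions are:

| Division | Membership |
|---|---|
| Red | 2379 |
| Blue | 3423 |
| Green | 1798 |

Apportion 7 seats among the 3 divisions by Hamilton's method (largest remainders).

The standard divisor is 7600/7 ≈ 1085.714.
Standard quotas: Red 2.191, Blue 3.153, Green 1.656.
Lower quotas: Red 2, Blue 3, Green 1 (sum 6, leaving 1 seat).
Remainders in descending order: Green 0.656, Red 0.191, Blue 0.153.
Largest remainder: Green receives the extra seat.

Red 2; Blue 3; Green 2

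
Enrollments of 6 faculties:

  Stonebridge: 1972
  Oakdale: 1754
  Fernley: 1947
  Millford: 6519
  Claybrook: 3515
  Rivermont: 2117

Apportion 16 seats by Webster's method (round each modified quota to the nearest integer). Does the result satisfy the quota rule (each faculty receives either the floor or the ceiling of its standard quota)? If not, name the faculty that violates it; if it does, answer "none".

Standard quotas: Stonebridge 1.770, Oakdale 1.575, Fernley 1.748, Millford 5.852, Claybrook 3.155, Rivermont 1.900.
Webster allocation: Stonebridge 2, Oakdale 1, Fernley 2, Millford 6, Claybrook 3, Rivermont 2.
Every allocation lies between the lower and upper quota.

none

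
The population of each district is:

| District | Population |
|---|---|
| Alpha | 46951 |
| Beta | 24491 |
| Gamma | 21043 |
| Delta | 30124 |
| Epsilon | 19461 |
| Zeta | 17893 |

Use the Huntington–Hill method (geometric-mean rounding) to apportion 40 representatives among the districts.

With divisor 4013: modified quotas Alpha 11.700, Beta 6.103, Gamma 5.244, Delta 7.507, Epsilon 4.849, Zeta 4.459.
Geometric-mean thresholds: Alpha √(11·12)=11.489, Beta √(6·7)=6.481, Gamma √(5·6)=5.477, Delta √(7·8)=7.483, Epsilon √(4·5)=4.472, Zeta √(4·5)=4.472.
Each quota rounded against its threshold gives Alpha 12, Beta 6, Gamma 5, Delta 8, Epsilon 5, Zeta 4 (total 40).

Alpha=12; Beta=6; Gamma=5; Delta=8; Epsilon=5; Zeta=4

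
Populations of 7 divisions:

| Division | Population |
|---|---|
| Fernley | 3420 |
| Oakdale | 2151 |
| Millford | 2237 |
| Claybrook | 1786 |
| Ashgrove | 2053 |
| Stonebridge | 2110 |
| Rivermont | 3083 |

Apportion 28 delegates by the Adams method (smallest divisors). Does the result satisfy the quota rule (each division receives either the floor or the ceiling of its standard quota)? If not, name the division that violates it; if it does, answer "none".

Standard quotas: Fernley 5.686, Oakdale 3.576, Millford 3.719, Claybrook 2.970, Ashgrove 3.414, Stonebridge 3.508, Rivermont 5.126.
Adams allocation: Fernley 5, Oakdale 4, Millford 4, Claybrook 3, Ashgrove 3, Stonebridge 4, Rivermont 5.
Every allocation lies between the lower and upper quota.

none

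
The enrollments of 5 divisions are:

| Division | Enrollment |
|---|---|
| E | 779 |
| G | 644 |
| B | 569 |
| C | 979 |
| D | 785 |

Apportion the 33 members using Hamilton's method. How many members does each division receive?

E=7, G=6, B=5, C=8, D=7

The standard divisor is 3756/33 ≈ 113.818.
Standard quotas: E 6.844, G 5.658, B 4.999, C 8.601, D 6.897.
Lower quotas: E 6, G 5, B 4, C 8, D 6 (sum 29, leaving 4 seats).
Remainders in descending order: B 0.999, D 0.897, E 0.844, G 0.658, C 0.601.
Largest remainders: B, D, E, G receive the extra seats.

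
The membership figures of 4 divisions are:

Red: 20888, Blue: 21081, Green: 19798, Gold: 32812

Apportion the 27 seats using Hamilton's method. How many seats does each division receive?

Red: 6; Blue: 6; Green: 6; Gold: 9

Total 94579; standard divisor 94579/27 ≈ 3502.926.
Standard quotas: Red 5.9630, Blue 6.0181, Green 5.6518, Gold 9.3670.
Lower quotas: Red 5, Blue 6, Green 5, Gold 9 (sum 25, leaving 2 seats).
Remainders in descending order: Red 0.9630, Green 0.6518, Gold 0.3670, Blue 0.0181.
Largest remainders: Red, Green receive the extra seats.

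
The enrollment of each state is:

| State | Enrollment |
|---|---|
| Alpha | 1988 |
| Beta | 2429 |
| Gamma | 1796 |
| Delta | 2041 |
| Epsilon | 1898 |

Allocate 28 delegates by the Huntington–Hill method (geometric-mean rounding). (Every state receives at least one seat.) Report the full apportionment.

Alpha: 5; Beta: 7; Gamma: 5; Delta: 6; Epsilon: 5

With divisor 368: modified quotas Alpha 5.402, Beta 6.601, Gamma 4.880, Delta 5.546, Epsilon 5.158.
Geometric-mean thresholds: Alpha √(5·6)=5.477, Beta √(6·7)=6.481, Gamma √(4·5)=4.472, Delta √(5·6)=5.477, Epsilon √(5·6)=5.477.
Each quota rounded against its threshold gives Alpha 5, Beta 7, Gamma 5, Delta 6, Epsilon 5 (total 28).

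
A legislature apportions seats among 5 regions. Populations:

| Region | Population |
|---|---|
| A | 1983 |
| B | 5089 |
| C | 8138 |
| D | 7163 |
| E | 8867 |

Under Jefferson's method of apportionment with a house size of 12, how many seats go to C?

3

Standard divisor 31240/12 ≈ 2603.333; standard quotas: A 0.762, B 1.955, C 3.126, D 2.751, E 3.406.
Rounding down gives 0, 1, 3, 2, 3 = 9 seats, so the divisor must be adjusted.
With modified divisor 2100: modified quotas A 0.944, B 2.423, C 3.875, D 3.411, E 4.222.
Rounding down: A 0, B 2, C 3, D 3, E 4 (total 12).
C receives 3.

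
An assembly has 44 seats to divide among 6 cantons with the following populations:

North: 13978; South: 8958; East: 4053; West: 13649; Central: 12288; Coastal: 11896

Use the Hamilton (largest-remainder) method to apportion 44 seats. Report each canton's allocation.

North=10; South=6; East=3; West=9; Central=8; Coastal=8

Total 64822; standard divisor 64822/44 ≈ 1473.227.
Standard quotas: North 9.4880, South 6.0805, East 2.7511, West 9.2647, Central 8.3409, Coastal 8.0748.
Lower quotas: North 9, South 6, East 2, West 9, Central 8, Coastal 8 (sum 42, leaving 2 seats).
Remainders in descending order: East 0.7511, North 0.4880, Central 0.3409, West 0.2647, South 0.0805, Coastal 0.0748.
The surplus seats go to East, North.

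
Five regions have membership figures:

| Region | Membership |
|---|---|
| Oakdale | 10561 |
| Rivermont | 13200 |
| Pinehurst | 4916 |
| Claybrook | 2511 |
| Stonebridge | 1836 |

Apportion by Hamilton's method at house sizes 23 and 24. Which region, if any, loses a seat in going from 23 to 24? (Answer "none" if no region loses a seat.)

At 23 seats: Oakdale 7, Rivermont 9, Pinehurst 4, Claybrook 2, Stonebridge 1.
At 24 seats: Oakdale 8, Rivermont 10, Pinehurst 3, Claybrook 2, Stonebridge 1.
Pinehurst drops from 4 to 3.

Pinehurst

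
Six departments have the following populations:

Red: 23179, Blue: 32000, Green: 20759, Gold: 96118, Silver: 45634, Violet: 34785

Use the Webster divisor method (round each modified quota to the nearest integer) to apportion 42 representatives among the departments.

Red=4, Blue=5, Green=3, Gold=16, Silver=8, Violet=6

Standard divisor 252475/42 ≈ 6011.31; standard quotas: Red 3.856, Blue 5.323, Green 3.453, Gold 15.990, Silver 7.591, Violet 5.787.
Rounding to the nearest integer gives Red 4, Blue 5, Green 3, Gold 16, Silver 8, Violet 6 — total 42, matching the house size, so no adjustment is needed.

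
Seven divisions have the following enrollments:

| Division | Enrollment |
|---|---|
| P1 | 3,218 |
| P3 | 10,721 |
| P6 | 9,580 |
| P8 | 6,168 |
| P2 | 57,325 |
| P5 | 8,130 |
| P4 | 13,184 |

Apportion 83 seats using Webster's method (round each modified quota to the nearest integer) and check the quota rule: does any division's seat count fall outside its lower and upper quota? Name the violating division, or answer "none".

P2

Standard quotas: P1 2.466, P3 8.214, P6 7.340, P8 4.726, P2 43.923, P5 6.229, P4 10.102.
Webster allocation: P1 2, P3 8, P6 7, P8 5, P2 45, P5 6, P4 10.
P2 has quota 43.923 (lower 43, upper 44) but receives 45 — outside the quota interval.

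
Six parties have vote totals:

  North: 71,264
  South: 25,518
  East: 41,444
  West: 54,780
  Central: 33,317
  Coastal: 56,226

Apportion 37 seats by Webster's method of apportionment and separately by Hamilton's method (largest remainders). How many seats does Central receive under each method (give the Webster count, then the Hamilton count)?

Webster: North 10, South 3, East 6, West 7, Central 4, Coastal 7.
Hamilton: North 9, South 3, East 6, West 7, Central 5, Coastal 7.
Central gets 4 under Webster and 5 under Hamilton.

4 and 5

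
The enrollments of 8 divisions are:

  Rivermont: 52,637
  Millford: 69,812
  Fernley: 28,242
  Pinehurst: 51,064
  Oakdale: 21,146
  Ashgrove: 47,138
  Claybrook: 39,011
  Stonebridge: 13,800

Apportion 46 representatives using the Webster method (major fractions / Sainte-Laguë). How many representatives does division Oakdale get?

Standard divisor 322850/46 ≈ 7018.478; standard quotas: Rivermont 7.500, Millford 9.947, Fernley 4.024, Pinehurst 7.276, Oakdale 3.013, Ashgrove 6.716, Claybrook 5.558, Stonebridge 1.966.
Rounding to the nearest integer gives Rivermont 7, Millford 10, Fernley 4, Pinehurst 7, Oakdale 3, Ashgrove 7, Claybrook 6, Stonebridge 2 — total 46, matching the house size, so no adjustment is needed.
Oakdale receives 3.

3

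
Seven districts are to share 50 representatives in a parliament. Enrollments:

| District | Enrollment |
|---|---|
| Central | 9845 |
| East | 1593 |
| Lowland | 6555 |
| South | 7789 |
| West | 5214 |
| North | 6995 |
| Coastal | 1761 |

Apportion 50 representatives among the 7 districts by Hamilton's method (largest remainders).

Central 12, East 2, Lowland 8, South 10, West 7, North 9, Coastal 2

Total 39752; standard divisor 39752/50 ≈ 795.04.
Standard quotas: Central 12.3830, East 2.0037, Lowland 8.2449, South 9.7970, West 6.5582, North 8.7983, Coastal 2.2150.
Lower quotas: Central 12, East 2, Lowland 8, South 9, West 6, North 8, Coastal 2 (sum 47, leaving 3 seats).
Remainders in descending order: North 0.7983, South 0.7970, West 0.5582, Central 0.3830, Lowland 0.2449, Coastal 0.2150, East 0.0037.
Largest remainders: North, South, West receive the extra seats.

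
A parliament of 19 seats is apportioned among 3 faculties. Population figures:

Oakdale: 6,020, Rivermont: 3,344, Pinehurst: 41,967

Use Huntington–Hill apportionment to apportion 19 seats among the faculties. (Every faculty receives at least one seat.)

Oakdale 2, Rivermont 1, Pinehurst 16

With divisor 2627: modified quotas Oakdale 2.292, Rivermont 1.273, Pinehurst 15.975.
Geometric-mean thresholds: Oakdale √(2·3)=2.449, Rivermont √(1·2)=1.414, Pinehurst √(15·16)=15.492.
Each quota rounded against its threshold gives Oakdale 2, Rivermont 1, Pinehurst 16 (total 19).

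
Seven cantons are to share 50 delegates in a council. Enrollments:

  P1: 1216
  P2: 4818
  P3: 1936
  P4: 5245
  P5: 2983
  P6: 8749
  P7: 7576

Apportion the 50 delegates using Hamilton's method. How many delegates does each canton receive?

Standard divisor: 32523 ÷ 50 ≈ 650.46.
Standard quotas: P1 1.8694, P2 7.4071, P3 2.9764, P4 8.0635, P5 4.5860, P6 13.4505, P7 11.6471.
Lower quotas: P1 1, P2 7, P3 2, P4 8, P5 4, P6 13, P7 11 (sum 46, leaving 4 seats).
Remainders in descending order: P3 0.9764, P1 0.8694, P7 0.6471, P5 0.5860, P6 0.4505, P2 0.4071, P4 0.0635.
Largest remainders: P3, P1, P7, P5 receive the extra seats.

P1: 2, P2: 7, P3: 3, P4: 8, P5: 5, P6: 13, P7: 12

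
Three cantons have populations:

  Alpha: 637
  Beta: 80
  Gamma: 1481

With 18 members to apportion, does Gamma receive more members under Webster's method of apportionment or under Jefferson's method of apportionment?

Webster: Alpha 5, Beta 1, Gamma 12.
Jefferson: Alpha 5, Beta 0, Gamma 13.
Gamma gets 12 under Webster and 13 under Jefferson.

Jefferson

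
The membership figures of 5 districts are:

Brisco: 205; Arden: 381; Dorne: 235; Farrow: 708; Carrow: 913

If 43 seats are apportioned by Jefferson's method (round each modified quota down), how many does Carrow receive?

16

Standard divisor 2442/43 ≈ 56.791; standard quotas: Brisco 3.610, Arden 6.709, Dorne 4.138, Farrow 12.467, Carrow 16.077.
Rounding down gives 3, 6, 4, 12, 16 = 41 seats, so the divisor must be adjusted.
With modified divisor 54: modified quotas Brisco 3.796, Arden 7.056, Dorne 4.352, Farrow 13.111, Carrow 16.907.
Rounding down: Brisco 3, Arden 7, Dorne 4, Farrow 13, Carrow 16 (total 43).
Carrow receives 16.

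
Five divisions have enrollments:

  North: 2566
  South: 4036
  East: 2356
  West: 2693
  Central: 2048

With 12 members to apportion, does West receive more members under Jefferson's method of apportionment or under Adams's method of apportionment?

Adams

Jefferson: North 2, South 4, East 2, West 2, Central 2.
Adams: North 2, South 3, East 2, West 3, Central 2.
West gets 2 under Jefferson and 3 under Adams.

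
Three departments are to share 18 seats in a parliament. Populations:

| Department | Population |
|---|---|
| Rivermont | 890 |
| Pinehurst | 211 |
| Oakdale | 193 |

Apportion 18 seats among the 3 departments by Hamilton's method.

Rivermont=12, Pinehurst=3, Oakdale=3

Total 1294; standard divisor 1294/18 ≈ 71.889.
Standard quotas: Rivermont 12.380, Pinehurst 2.935, Oakdale 2.685.
Lower quotas: Rivermont 12, Pinehurst 2, Oakdale 2 (sum 16, leaving 2 seats).
Remainders in descending order: Pinehurst 0.935, Oakdale 0.685, Rivermont 0.380.
The surplus seats go to Pinehurst, Oakdale.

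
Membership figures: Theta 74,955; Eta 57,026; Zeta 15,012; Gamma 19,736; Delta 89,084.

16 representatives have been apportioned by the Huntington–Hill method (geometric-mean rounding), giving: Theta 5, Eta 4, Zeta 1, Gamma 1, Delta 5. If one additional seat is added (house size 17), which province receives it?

Priority for the next seat is population ÷ (√(s·(s+1))).
Priorities: Theta 13684.848, Eta 12751.401, Zeta 10615.087, Gamma 13955.459, Delta 16264.439.
Highest priority: Delta.

Delta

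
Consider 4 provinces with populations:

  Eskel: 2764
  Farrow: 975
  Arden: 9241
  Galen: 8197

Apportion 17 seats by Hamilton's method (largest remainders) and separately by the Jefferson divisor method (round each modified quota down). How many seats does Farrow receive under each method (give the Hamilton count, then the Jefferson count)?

1 and 0

Hamilton: Eskel 2, Farrow 1, Arden 7, Galen 7.
Jefferson: Eskel 2, Farrow 0, Arden 8, Galen 7.
Farrow gets 1 under Hamilton and 0 under Jefferson.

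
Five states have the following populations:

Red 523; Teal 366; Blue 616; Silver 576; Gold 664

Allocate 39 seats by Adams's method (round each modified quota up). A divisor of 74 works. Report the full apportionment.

Red 8, Teal 5, Blue 9, Silver 8, Gold 9

With modified divisor 74: modified quotas Red 7.068, Teal 4.946, Blue 8.324, Silver 7.784, Gold 8.973.
Rounding up: Red 8, Teal 5, Blue 9, Silver 8, Gold 9 (total 39).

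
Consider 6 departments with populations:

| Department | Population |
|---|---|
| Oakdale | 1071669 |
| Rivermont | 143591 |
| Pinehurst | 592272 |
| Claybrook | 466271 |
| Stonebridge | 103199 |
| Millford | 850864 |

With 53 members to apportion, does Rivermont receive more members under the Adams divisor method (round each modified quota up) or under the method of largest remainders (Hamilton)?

Adams

Adams: Oakdale 17, Rivermont 3, Pinehurst 10, Claybrook 8, Stonebridge 2, Millford 13.
Hamilton: Oakdale 17, Rivermont 2, Pinehurst 10, Claybrook 8, Stonebridge 2, Millford 14.
Rivermont gets 3 under Adams and 2 under Hamilton.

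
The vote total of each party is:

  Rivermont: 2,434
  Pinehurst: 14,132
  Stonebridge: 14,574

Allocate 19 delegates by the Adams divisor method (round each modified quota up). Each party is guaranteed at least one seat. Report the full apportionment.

Rivermont 2, Pinehurst 8, Stonebridge 9

Standard divisor 31140/19 ≈ 1638.947; standard quotas: Rivermont 1.485, Pinehurst 8.623, Stonebridge 8.892.
Rounding up gives 2, 9, 9 = 20 seats, so the divisor must be adjusted.
With modified divisor 1800: modified quotas Rivermont 1.352, Pinehurst 7.851, Stonebridge 8.097.
Rounding up: Rivermont 2, Pinehurst 8, Stonebridge 9 (total 19).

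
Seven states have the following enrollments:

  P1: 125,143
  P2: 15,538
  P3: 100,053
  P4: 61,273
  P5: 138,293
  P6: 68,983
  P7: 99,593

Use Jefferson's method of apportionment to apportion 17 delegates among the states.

P1 4; P2 0; P3 3; P4 1; P5 4; P6 2; P7 3

Standard divisor 608876/17 ≈ 35816.235; standard quotas: P1 3.494, P2 0.434, P3 2.794, P4 1.711, P5 3.861, P6 1.926, P7 2.781.
Rounding down gives 3, 0, 2, 1, 3, 1, 2 = 12 seats, so the divisor must be adjusted.
With modified divisor 31000: modified quotas P1 4.037, P2 0.501, P3 3.228, P4 1.977, P5 4.461, P6 2.225, P7 3.213.
Rounding down: P1 4, P2 0, P3 3, P4 1, P5 4, P6 2, P7 3 (total 17).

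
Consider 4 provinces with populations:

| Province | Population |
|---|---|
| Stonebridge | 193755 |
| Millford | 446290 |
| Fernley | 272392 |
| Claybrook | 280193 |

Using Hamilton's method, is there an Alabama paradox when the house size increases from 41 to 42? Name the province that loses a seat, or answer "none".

none

At 41 seats: Stonebridge 7, Millford 15, Fernley 9, Claybrook 10.
At 42 seats: Stonebridge 7, Millford 16, Fernley 9, Claybrook 10.
No province's allocation decreased.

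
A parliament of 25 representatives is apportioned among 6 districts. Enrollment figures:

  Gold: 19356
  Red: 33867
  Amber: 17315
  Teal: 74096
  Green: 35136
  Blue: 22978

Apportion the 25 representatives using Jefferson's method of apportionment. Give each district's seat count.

Gold=2, Red=4, Amber=2, Teal=10, Green=4, Blue=3

Standard divisor 202748/25 ≈ 8109.92; standard quotas: Gold 2.387, Red 4.176, Amber 2.135, Teal 9.136, Green 4.332, Blue 2.833.
Rounding down gives 2, 4, 2, 9, 4, 2 = 23 seats, so the divisor must be adjusted.
With modified divisor 7200: modified quotas Gold 2.688, Red 4.704, Amber 2.405, Teal 10.291, Green 4.880, Blue 3.191.
Rounding down: Gold 2, Red 4, Amber 2, Teal 10, Green 4, Blue 3 (total 25).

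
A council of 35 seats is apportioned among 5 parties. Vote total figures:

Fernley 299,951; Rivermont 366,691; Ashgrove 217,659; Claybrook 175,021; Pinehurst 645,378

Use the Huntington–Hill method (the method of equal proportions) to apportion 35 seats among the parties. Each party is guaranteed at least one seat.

Fernley 6, Rivermont 8, Ashgrove 4, Claybrook 4, Pinehurst 13

With divisor 48836: modified quotas Fernley 6.142, Rivermont 7.509, Ashgrove 4.457, Claybrook 3.584, Pinehurst 13.215.
Geometric-mean thresholds: Fernley √(6·7)=6.481, Rivermont √(7·8)=7.483, Ashgrove √(4·5)=4.472, Claybrook √(3·4)=3.464, Pinehurst √(13·14)=13.491.
Each quota rounded against its threshold gives Fernley 6, Rivermont 8, Ashgrove 4, Claybrook 4, Pinehurst 13 (total 35).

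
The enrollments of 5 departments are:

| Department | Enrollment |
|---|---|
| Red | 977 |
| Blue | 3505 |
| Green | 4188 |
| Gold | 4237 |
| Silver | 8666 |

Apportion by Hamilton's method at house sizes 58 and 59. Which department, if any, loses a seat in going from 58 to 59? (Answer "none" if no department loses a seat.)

At 58 seats: Red 3, Blue 10, Green 11, Gold 11, Silver 23.
At 59 seats: Red 3, Blue 9, Green 11, Gold 12, Silver 24.
Blue drops from 10 to 9.

Blue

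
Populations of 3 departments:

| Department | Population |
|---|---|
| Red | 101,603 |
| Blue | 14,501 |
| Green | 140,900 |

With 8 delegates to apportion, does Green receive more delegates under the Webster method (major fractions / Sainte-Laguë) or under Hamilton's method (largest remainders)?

Webster: Red 3, Blue 0, Green 5.
Hamilton: Red 3, Blue 1, Green 4.
Green gets 5 under Webster and 4 under Hamilton.

Webster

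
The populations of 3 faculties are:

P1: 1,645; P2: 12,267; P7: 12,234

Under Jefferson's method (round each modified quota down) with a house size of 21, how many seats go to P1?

Standard divisor 26146/21 ≈ 1245.048; standard quotas: P1 1.321, P2 9.853, P7 9.826.
Rounding down gives 1, 9, 9 = 19 seats, so the divisor must be adjusted.
With modified divisor 1200: modified quotas P1 1.371, P2 10.223, P7 10.195.
Rounding down: P1 1, P2 10, P7 10 (total 21).
P1 receives 1.

1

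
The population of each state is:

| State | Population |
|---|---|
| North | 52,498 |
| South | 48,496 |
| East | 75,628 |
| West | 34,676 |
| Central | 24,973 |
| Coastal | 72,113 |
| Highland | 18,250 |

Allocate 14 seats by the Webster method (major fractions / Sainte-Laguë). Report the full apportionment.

North 2, South 2, East 3, West 2, Central 1, Coastal 3, Highland 1

Standard divisor 326634/14 ≈ 23331; standard quotas: North 2.250, South 2.079, East 3.242, West 1.486, Central 1.070, Coastal 3.091, Highland 0.782.
Rounding to the nearest integer gives 2, 2, 3, 1, 1, 3, 1 = 13 seats, so the divisor must be adjusted.
With modified divisor 22400: modified quotas North 2.344, South 2.165, East 3.376, West 1.548, Central 1.115, Coastal 3.219, Highland 0.815.
Rounding to the nearest integer: North 2, South 2, East 3, West 2, Central 1, Coastal 3, Highland 1 (total 14).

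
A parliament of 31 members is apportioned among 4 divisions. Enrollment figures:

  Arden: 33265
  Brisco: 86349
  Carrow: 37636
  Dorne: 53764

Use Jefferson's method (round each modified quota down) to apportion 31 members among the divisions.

Standard divisor 211014/31 ≈ 6806.903; standard quotas: Arden 4.887, Brisco 12.686, Carrow 5.529, Dorne 7.898.
Rounding down gives 4, 12, 5, 7 = 28 seats, so the divisor must be adjusted.
With modified divisor 6500: modified quotas Arden 5.118, Brisco 13.284, Carrow 5.790, Dorne 8.271.
Rounding down: Arden 5, Brisco 13, Carrow 5, Dorne 8 (total 31).

Arden=5, Brisco=13, Carrow=5, Dorne=8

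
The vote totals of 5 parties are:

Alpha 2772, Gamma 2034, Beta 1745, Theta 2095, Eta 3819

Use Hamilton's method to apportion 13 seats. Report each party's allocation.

Standard divisor: 12465 ÷ 13 ≈ 958.846.
Standard quotas: Alpha 2.891, Gamma 2.121, Beta 1.820, Theta 2.185, Eta 3.983.
Lower quotas: Alpha 2, Gamma 2, Beta 1, Theta 2, Eta 3 (sum 10, leaving 3 seats).
Remainders in descending order: Eta 0.983, Alpha 0.891, Beta 0.820, Theta 0.185, Gamma 0.121.
The surplus seats go to Eta, Alpha, Beta.

Alpha=3; Gamma=2; Beta=2; Theta=2; Eta=4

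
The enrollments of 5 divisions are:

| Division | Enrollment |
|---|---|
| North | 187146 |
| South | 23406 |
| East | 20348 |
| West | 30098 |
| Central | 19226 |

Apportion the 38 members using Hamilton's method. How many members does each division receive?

Standard divisor: 280224 ÷ 38 ≈ 7374.316.
Standard quotas: North 25.3781, South 3.1740, East 2.7593, West 4.0815, Central 2.6072.
Lower quotas: North 25, South 3, East 2, West 4, Central 2 (sum 36, leaving 2 seats).
Remainders in descending order: East 0.7593, Central 0.6072, North 0.3781, South 0.1740, West 0.0815.
Largest remainders: East, Central receive the extra seats.

North 25; South 3; East 3; West 4; Central 3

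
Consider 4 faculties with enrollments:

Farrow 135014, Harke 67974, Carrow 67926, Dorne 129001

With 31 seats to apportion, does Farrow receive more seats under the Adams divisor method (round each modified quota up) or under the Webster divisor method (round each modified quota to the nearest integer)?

Adams: Farrow 10, Harke 6, Carrow 5, Dorne 10.
Webster: Farrow 11, Harke 5, Carrow 5, Dorne 10.
Farrow gets 10 under Adams and 11 under Webster.

Webster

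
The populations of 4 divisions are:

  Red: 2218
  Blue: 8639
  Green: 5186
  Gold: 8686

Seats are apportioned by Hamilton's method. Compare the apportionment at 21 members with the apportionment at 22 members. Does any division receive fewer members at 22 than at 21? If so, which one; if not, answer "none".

At 21 seats: Red 2, Blue 7, Green 5, Gold 7.
At 22 seats: Red 2, Blue 8, Green 4, Gold 8.
Green drops from 5 to 4.

Green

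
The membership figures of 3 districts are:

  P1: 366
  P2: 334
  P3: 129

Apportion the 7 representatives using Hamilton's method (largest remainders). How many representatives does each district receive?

Standard divisor: 829 ÷ 7 ≈ 118.429.
Standard quotas: P1 3.090, P2 2.820, P3 1.089.
Lower quotas: P1 3, P2 2, P3 1 (sum 6, leaving 1 seat).
Remainders in descending order: P2 0.820, P1 0.090, P3 0.089.
Largest remainder: P2 receives the extra seat.

P1 3, P2 3, P3 1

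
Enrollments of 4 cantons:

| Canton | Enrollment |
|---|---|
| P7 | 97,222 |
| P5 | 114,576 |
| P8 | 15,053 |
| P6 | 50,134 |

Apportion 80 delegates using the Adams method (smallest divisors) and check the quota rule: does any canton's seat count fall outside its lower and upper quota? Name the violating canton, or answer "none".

Standard quotas: P7 28.080, P5 33.092, P8 4.348, P6 14.480.
Adams allocation: P7 28, P5 32, P8 5, P6 15.
P5 has quota 33.092 (lower 33, upper 34) but receives 32 — outside the quota interval.

P5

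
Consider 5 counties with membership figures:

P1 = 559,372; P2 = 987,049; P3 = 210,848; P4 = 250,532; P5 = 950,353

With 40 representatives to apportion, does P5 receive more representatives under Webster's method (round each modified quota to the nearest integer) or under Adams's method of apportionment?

Webster: P1 8, P2 13, P3 3, P4 3, P5 13.
Adams: P1 8, P2 13, P3 3, P4 4, P5 12.
P5 gets 13 under Webster and 12 under Adams.

Webster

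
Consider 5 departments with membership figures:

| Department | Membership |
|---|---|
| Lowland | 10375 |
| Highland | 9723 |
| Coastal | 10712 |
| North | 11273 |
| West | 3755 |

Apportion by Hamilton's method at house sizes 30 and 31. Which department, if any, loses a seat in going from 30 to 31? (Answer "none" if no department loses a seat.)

At 30 seats: Lowland 7, Highland 6, Coastal 7, North 7, West 3.
At 31 seats: Lowland 7, Highland 7, Coastal 7, North 8, West 2.
West drops from 3 to 2.

West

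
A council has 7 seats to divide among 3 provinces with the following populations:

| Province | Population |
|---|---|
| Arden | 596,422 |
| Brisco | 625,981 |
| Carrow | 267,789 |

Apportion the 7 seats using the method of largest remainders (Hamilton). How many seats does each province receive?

Total 1490192; standard divisor 1490192/7 ≈ 212884.571.
Standard quotas: Arden 2.8016, Brisco 2.9405, Carrow 1.2579.
Lower quotas: Arden 2, Brisco 2, Carrow 1 (sum 5, leaving 2 seats).
Remainders in descending order: Brisco 0.9405, Arden 0.8016, Carrow 0.2579.
The surplus seats go to Brisco, Arden.

Arden 3, Brisco 3, Carrow 1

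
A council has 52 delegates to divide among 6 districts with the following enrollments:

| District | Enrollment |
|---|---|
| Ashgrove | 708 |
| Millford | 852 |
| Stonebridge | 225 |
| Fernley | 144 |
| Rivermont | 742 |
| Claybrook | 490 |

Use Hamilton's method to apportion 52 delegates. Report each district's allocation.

Ashgrove 12, Millford 14, Stonebridge 4, Fernley 2, Rivermont 12, Claybrook 8

Standard divisor: 3161 ÷ 52 ≈ 60.788.
Standard quotas: Ashgrove 11.647, Millford 14.016, Stonebridge 3.701, Fernley 2.369, Rivermont 12.206, Claybrook 8.061.
Lower quotas: Ashgrove 11, Millford 14, Stonebridge 3, Fernley 2, Rivermont 12, Claybrook 8 (sum 50, leaving 2 seats).
Remainders in descending order: Stonebridge 0.701, Ashgrove 0.647, Fernley 0.369, Rivermont 0.206, Claybrook 0.061, Millford 0.016.
Largest remainders: Stonebridge, Ashgrove receive the extra seats.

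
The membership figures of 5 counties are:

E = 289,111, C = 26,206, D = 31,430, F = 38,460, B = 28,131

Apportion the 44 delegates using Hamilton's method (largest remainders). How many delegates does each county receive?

Standard divisor: 413338 ÷ 44 ≈ 9394.045.
Standard quotas: E 30.7760, C 2.7896, D 3.3457, F 4.0941, B 2.9946.
Lower quotas: E 30, C 2, D 3, F 4, B 2 (sum 41, leaving 3 seats).
Remainders in descending order: B 0.9946, C 0.7896, E 0.7760, D 0.3457, F 0.0941.
The surplus seats go to B, C, E.

E 31; C 3; D 3; F 4; B 3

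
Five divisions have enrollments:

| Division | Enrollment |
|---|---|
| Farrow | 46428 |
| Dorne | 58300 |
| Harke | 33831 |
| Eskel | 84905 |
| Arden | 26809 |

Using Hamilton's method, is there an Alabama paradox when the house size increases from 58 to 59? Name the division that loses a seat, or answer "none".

none

At 58 seats: Farrow 11, Dorne 13, Harke 8, Eskel 20, Arden 6.
At 59 seats: Farrow 11, Dorne 14, Harke 8, Eskel 20, Arden 6.
No division's allocation decreased.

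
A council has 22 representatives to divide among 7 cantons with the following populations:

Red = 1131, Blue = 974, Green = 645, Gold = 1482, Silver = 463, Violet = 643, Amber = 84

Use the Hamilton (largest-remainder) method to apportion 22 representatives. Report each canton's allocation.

Red 4; Blue 4; Green 3; Gold 6; Silver 2; Violet 3; Amber 0

The standard divisor is 5422/22 ≈ 246.455.
Standard quotas: Red 4.589, Blue 3.952, Green 2.617, Gold 6.013, Silver 1.879, Violet 2.609, Amber 0.341.
Lower quotas: Red 4, Blue 3, Green 2, Gold 6, Silver 1, Violet 2, Amber 0 (sum 18, leaving 4 seats).
Remainders in descending order: Blue 0.952, Silver 0.879, Green 0.617, Violet 0.609, Red 0.589, Amber 0.341, Gold 0.013.
The surplus seats go to Blue, Silver, Green, Violet.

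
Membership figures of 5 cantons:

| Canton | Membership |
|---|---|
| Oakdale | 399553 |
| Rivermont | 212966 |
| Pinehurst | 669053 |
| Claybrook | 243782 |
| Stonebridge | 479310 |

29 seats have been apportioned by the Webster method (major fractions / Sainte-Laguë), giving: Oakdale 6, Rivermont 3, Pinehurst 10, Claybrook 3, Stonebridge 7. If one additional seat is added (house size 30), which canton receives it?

Claybrook

Priority for the next seat is population ÷ (current seats + 0.5).
Priorities: Oakdale 61469.692, Rivermont 60847.429, Pinehurst 63719.333, Claybrook 69652.000, Stonebridge 63908.000.
Highest priority: Claybrook.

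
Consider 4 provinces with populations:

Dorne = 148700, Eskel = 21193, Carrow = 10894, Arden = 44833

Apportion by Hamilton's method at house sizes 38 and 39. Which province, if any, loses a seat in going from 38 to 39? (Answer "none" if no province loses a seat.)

Eskel

At 38 seats: Dorne 25, Eskel 4, Carrow 2, Arden 7.
At 39 seats: Dorne 26, Eskel 3, Carrow 2, Arden 8.
Eskel drops from 4 to 3.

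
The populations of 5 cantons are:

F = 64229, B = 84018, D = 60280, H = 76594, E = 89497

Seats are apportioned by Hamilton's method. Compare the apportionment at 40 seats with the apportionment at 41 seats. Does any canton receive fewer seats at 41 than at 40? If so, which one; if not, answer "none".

none

At 40 seats: F 7, B 9, D 6, H 8, E 10.
At 41 seats: F 7, B 9, D 7, H 8, E 10.
No canton's allocation decreased.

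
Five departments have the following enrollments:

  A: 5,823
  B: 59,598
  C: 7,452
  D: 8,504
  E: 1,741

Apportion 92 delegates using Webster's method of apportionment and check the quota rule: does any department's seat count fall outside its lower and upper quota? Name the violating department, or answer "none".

B

Standard quotas: A 6.445, B 65.967, C 8.248, D 9.413, E 1.927.
Webster allocation: A 6, B 67, C 8, D 9, E 2.
B has quota 65.967 (lower 65, upper 66) but receives 67 — outside the quota interval.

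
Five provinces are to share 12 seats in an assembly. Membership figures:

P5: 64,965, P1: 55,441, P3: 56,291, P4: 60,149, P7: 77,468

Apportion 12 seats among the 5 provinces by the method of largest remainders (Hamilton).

Total 314314; standard divisor 314314/12 ≈ 26192.833.
Standard quotas: P5 2.4803, P1 2.1166, P3 2.1491, P4 2.2964, P7 2.9576.
Lower quotas: P5 2, P1 2, P3 2, P4 2, P7 2 (sum 10, leaving 2 seats).
Remainders in descending order: P7 0.9576, P5 0.4803, P4 0.2964, P3 0.1491, P1 0.1166.
The surplus seats go to P7, P5.

P5: 3, P1: 2, P3: 2, P4: 2, P7: 3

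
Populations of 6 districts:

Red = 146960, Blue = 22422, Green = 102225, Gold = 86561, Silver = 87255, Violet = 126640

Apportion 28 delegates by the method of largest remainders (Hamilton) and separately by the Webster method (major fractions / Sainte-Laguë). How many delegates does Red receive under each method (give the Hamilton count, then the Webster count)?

7 and 8

Hamilton: Red 7, Blue 1, Green 5, Gold 4, Silver 5, Violet 6.
Webster: Red 8, Blue 1, Green 5, Gold 4, Silver 4, Violet 6.
Red gets 7 under Hamilton and 8 under Webster.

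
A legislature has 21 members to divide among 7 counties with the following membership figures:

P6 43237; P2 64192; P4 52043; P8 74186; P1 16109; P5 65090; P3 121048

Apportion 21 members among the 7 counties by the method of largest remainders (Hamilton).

P6: 2; P2: 3; P4: 2; P8: 4; P1: 1; P5: 3; P3: 6

The standard divisor is 435905/21 ≈ 20757.381.
Standard quotas: P6 2.0830, P2 3.0925, P4 2.5072, P8 3.5740, P1 0.7761, P5 3.1358, P3 5.8316.
Lower quotas: P6 2, P2 3, P4 2, P8 3, P1 0, P5 3, P3 5 (sum 18, leaving 3 seats).
Remainders in descending order: P3 0.8316, P1 0.7761, P8 0.5740, P4 0.5072, P5 0.1358, P2 0.0925, P6 0.0830.
Largest remainders: P3, P1, P8 receive the extra seats.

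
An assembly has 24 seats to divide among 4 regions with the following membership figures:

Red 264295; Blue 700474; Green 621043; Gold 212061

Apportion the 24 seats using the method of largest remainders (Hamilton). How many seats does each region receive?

Red 4, Blue 9, Green 8, Gold 3

Standard divisor: 1797873 ÷ 24 ≈ 74911.375.
Standard quotas: Red 3.5281, Blue 9.3507, Green 8.2904, Gold 2.8308.
Lower quotas: Red 3, Blue 9, Green 8, Gold 2 (sum 22, leaving 2 seats).
Remainders in descending order: Gold 0.8308, Red 0.5281, Blue 0.3507, Green 0.2904.
Largest remainders: Gold, Red receive the extra seats.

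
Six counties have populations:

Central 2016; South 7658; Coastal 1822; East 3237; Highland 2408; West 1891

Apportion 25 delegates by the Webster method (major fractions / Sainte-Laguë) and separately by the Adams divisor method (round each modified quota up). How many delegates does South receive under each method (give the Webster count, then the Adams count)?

10 and 9

Webster: Central 3, South 10, Coastal 2, East 4, Highland 3, West 3.
Adams: Central 3, South 9, Coastal 3, East 4, Highland 3, West 3.
South gets 10 under Webster and 9 under Adams.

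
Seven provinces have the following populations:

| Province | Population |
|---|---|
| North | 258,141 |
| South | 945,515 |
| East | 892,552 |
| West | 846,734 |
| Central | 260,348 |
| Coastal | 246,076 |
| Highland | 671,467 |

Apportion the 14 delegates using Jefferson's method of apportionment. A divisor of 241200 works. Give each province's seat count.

With modified divisor 241200: modified quotas North 1.070, South 3.920, East 3.700, West 3.511, Central 1.079, Coastal 1.020, Highland 2.784.
Rounding down: North 1, South 3, East 3, West 3, Central 1, Coastal 1, Highland 2 (total 14).

North=1, South=3, East=3, West=3, Central=1, Coastal=1, Highland=2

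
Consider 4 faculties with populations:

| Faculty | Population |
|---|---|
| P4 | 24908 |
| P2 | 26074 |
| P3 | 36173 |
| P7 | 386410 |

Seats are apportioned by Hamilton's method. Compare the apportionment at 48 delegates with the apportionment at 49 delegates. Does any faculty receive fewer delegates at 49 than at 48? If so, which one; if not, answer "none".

At 48 seats: P4 2, P2 3, P3 4, P7 39.
At 49 seats: P4 2, P2 3, P3 4, P7 40.
No faculty's allocation decreased.

none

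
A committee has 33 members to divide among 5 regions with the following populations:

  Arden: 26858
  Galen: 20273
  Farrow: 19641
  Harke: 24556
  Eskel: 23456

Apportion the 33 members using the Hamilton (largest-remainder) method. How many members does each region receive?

Arden 8, Galen 6, Farrow 5, Harke 7, Eskel 7

The standard divisor is 114784/33 ≈ 3478.303.
Standard quotas: Arden 7.7216, Galen 5.8284, Farrow 5.6467, Harke 7.0598, Eskel 6.7435.
Lower quotas: Arden 7, Galen 5, Farrow 5, Harke 7, Eskel 6 (sum 30, leaving 3 seats).
Remainders in descending order: Galen 0.8284, Eskel 0.7435, Arden 0.7216, Farrow 0.6467, Harke 0.0598.
Largest remainders: Galen, Eskel, Arden receive the extra seats.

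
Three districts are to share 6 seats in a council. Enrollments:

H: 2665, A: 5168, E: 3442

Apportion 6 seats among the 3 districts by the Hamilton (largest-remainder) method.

H 1; A 3; E 2

The standard divisor is 11275/6 ≈ 1879.167.
Standard quotas: H 1.4182, A 2.7502, E 1.8317.
Lower quotas: H 1, A 2, E 1 (sum 4, leaving 2 seats).
Remainders in descending order: E 0.8317, A 0.7502, H 0.4182.
Largest remainders: E, A receive the extra seats.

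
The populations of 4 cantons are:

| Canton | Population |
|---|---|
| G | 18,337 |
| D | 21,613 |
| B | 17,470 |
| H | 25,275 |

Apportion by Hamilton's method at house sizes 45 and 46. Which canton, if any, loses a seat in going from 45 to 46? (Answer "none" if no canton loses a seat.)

At 45 seats: G 10, D 12, B 9, H 14.
At 46 seats: G 10, D 12, B 10, H 14.
No canton's allocation decreased.

none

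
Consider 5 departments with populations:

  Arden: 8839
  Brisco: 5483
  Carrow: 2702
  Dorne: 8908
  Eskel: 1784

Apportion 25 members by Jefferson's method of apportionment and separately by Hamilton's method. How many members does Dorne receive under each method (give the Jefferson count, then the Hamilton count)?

9 and 8

Jefferson: Arden 8, Brisco 5, Carrow 2, Dorne 9, Eskel 1.
Hamilton: Arden 8, Brisco 5, Carrow 2, Dorne 8, Eskel 2.
Dorne gets 9 under Jefferson and 8 under Hamilton.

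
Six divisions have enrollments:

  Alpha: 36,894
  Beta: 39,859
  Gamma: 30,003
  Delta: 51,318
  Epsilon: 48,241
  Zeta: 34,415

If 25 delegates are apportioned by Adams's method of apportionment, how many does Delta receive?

5

Standard divisor 240730/25 ≈ 9629.2; standard quotas: Alpha 3.831, Beta 4.139, Gamma 3.116, Delta 5.329, Epsilon 5.010, Zeta 3.574.
Rounding up gives 4, 5, 4, 6, 6, 4 = 29 seats, so the divisor must be adjusted.
With modified divisor 10900: modified quotas Alpha 3.385, Beta 3.657, Gamma 2.753, Delta 4.708, Epsilon 4.426, Zeta 3.157.
Rounding up: Alpha 4, Beta 4, Gamma 3, Delta 5, Epsilon 5, Zeta 4 (total 25).
Delta receives 5.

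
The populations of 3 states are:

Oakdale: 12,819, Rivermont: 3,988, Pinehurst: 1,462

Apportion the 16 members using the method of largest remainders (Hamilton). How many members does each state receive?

Oakdale=11, Rivermont=4, Pinehurst=1

Standard divisor: 18269 ÷ 16 ≈ 1141.812.
Standard quotas: Oakdale 11.2269, Rivermont 3.4927, Pinehurst 1.2804.
Lower quotas: Oakdale 11, Rivermont 3, Pinehurst 1 (sum 15, leaving 1 seat).
Remainders in descending order: Rivermont 0.4927, Pinehurst 0.2804, Oakdale 0.2269.
The surplus seat goes to Rivermont.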